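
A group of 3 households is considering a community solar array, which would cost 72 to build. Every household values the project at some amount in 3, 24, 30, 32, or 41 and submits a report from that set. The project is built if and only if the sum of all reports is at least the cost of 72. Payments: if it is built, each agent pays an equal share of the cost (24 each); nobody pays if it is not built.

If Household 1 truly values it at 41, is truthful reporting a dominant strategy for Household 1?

Yes

Check each profile of the others' reports and compare truth against every alternative report.
Others report (3, 30): truth gives 17, best alternative gives 0.
Others report (3, 32): truth gives 17, best alternative gives 0.
Others report (30, 3): truth gives 17, best alternative gives 0.
Others report (32, 3): truth gives 17, best alternative gives 0.
Others report (3, 41): truth gives 17, best alternative gives 17.
Others report (24, 24): truth gives 17, best alternative gives 17.
(Remaining 19 profiles checked similarly; truth is weakly best in each.)
In every case the truthful report is at least as good as any alternative, so it is a dominant strategy.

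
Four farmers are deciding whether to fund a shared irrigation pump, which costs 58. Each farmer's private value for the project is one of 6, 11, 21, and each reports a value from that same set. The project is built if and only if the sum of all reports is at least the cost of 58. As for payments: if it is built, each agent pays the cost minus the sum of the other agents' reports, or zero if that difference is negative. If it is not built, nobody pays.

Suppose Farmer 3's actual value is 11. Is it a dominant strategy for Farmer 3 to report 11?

Yes

Check each profile of the others' reports and compare truth against every alternative report.
Others report (21, 21, 21): truth gives 11, best alternative gives 11.
Others report (11, 21, 21): truth gives 6, best alternative gives 6.
Others report (21, 11, 21): truth gives 6, best alternative gives 6.
Others report (21, 21, 11): truth gives 6, best alternative gives 6.
Others report (6, 21, 21): truth gives 1, best alternative gives 1.
Others report (21, 6, 21): truth gives 1, best alternative gives 1.
(Remaining 21 profiles checked similarly; truth is weakly best in each.)
In every case the truthful report is at least as good as any alternative, so it is a dominant strategy.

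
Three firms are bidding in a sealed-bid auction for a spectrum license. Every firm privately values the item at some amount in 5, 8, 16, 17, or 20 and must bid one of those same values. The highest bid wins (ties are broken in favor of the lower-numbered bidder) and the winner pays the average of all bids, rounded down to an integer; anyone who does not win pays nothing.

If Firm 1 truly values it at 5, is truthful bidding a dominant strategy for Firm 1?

Yes

Check each profile of the others' bids and compare truth against every alternative bid.
Others bid (8, 8): truth gives 0, best alternative gives -3.
Others bid (5, 8): truth gives 0, best alternative gives -2.
Others bid (8, 5): truth gives 0, best alternative gives -2.
Others bid (5, 5): truth gives 0, best alternative gives -1.
Others bid (5, 16): truth gives 0, best alternative gives 0.
Others bid (5, 17): truth gives 0, best alternative gives 0.
(Remaining 19 profiles checked similarly; truth is weakly best in each.)
In every case the truthful bid is at least as good as any alternative, so it is a dominant strategy.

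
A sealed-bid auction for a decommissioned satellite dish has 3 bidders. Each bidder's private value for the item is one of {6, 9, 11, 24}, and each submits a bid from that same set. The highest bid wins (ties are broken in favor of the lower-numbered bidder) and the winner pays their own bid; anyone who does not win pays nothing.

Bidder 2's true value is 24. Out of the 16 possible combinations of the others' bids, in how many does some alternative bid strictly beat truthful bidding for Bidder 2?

6

Others bid (6, 6): truth gives 0; bid 9 gives 15 > 0. Violating.
Others bid (6, 9): truth gives 0; bid 9 gives 15 > 0. Violating.
Others bid (6, 11): truth gives 0; bid 11 gives 13 > 0. Violating.
Others bid (9, 6): truth gives 0; bid 11 gives 13 > 0. Violating.
Others bid (6, 24): truth gives 0; no alternative beats it.
Others bid (9, 24): truth gives 0; no alternative beats it.
(Checking all 16 profiles: 6 have a profitable deviation, 10 do not.)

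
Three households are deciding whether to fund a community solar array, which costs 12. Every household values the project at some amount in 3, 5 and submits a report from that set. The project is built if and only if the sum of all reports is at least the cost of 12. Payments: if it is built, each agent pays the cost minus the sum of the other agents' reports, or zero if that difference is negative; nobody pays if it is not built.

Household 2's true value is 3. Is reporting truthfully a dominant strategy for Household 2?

Yes

Check each profile of the others' reports and compare truth against every alternative report.
Others report (3, 5): truth gives 0, best alternative gives -1.
Others report (5, 3): truth gives 0, best alternative gives -1.
Others report (5, 5): truth gives 1, best alternative gives 1.
Others report (3, 3): truth gives 0, best alternative gives 0.
In every case the truthful report is at least as good as any alternative, so it is a dominant strategy.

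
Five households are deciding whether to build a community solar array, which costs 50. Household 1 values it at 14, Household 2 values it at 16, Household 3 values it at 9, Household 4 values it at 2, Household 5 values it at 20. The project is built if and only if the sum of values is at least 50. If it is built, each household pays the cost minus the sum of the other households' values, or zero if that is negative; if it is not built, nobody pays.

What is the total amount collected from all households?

Total value 61 ≥ cost 50, so it is built.
Household 1: others sum to 47; max(0, 50 - 47) = 3.
Household 2: others sum to 45; max(0, 50 - 45) = 5.
Household 3: others sum to 52; max(0, 50 - 52) = 0.
Household 4: others sum to 59; max(0, 50 - 59) = 0.
Household 5: others sum to 41; max(0, 50 - 41) = 9.
Total collected = 3 + 5 + 0 + 0 + 9 = 17.

17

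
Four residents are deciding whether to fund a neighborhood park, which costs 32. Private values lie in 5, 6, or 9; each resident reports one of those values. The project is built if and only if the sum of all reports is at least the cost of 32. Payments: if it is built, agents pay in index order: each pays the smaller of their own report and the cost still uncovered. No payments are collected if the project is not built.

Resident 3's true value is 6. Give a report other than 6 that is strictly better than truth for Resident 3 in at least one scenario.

Suppose Resident 1 reports 9, Resident 2 reports 9 and Resident 4 reports 9.
Report 6: project built, pays 6, utility 6 - 6 = 0.
Report 5: project built, pays 5, utility 6 - 5 = 1.
So reporting 5 beats truth here (1 > 0).

5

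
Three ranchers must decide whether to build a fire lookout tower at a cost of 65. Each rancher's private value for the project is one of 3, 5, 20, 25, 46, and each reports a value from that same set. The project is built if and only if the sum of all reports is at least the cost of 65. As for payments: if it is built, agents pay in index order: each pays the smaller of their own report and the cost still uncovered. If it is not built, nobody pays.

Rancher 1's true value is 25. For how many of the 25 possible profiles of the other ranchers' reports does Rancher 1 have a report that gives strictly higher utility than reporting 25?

12

Others report (3, 46): truth gives 0; report 20 gives 5 > 0. Violating.
Others report (5, 46): truth gives 0; report 20 gives 5 > 0. Violating.
Others report (20, 25): truth gives 0; report 20 gives 5 > 0. Violating.
Others report (20, 46): truth gives 0; report 3 gives 22 > 0. Violating.
Others report (3, 3): truth gives 0; no alternative beats it.
Others report (3, 5): truth gives 0; no alternative beats it.
(Checking all 25 profiles: 12 have a profitable deviation, 13 do not.)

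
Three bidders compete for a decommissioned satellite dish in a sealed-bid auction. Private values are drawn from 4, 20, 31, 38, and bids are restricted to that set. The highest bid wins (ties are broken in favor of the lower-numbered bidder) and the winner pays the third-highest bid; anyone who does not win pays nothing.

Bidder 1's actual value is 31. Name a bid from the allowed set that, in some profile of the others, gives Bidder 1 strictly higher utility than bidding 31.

Suppose Bidder 2 bids 4 and Bidder 3 bids 38.
Bid 31: loses, pays 0, utility 0.
Bid 38: wins, pays 4, utility 31 - 4 = 27.
So bidding 38 beats truth here (27 > 0).

38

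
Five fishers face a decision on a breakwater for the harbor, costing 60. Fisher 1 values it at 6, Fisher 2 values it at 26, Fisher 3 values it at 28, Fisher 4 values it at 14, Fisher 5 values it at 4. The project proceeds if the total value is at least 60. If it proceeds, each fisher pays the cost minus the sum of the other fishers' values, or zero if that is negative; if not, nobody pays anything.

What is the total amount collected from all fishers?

18

Total value 78 ≥ cost 60, so it is built.
Fisher 1: others sum to 72; max(0, 60 - 72) = 0.
Fisher 2: others sum to 52; max(0, 60 - 52) = 8.
Fisher 3: others sum to 50; max(0, 60 - 50) = 10.
Fisher 4: others sum to 64; max(0, 60 - 64) = 0.
Fisher 5: others sum to 74; max(0, 60 - 74) = 0.
Total collected = 0 + 8 + 10 + 0 + 0 = 18.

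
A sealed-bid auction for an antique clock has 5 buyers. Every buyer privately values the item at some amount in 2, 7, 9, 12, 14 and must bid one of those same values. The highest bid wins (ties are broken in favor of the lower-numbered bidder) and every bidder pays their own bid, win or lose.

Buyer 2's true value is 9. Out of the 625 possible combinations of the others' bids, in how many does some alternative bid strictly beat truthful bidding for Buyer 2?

Others bid (2, 2, 2, 2): truth gives 0; bid 7 gives 2 > 0. Violating.
Others bid (2, 2, 2, 7): truth gives 0; bid 7 gives 2 > 0. Violating.
Others bid (2, 2, 2, 12): truth gives -9; bid 2 gives -2 > -9. Violating.
Others bid (2, 2, 2, 14): truth gives -9; bid 2 gives -2 > -9. Violating.
Others bid (2, 2, 2, 9): truth gives 0; no alternative beats it.
Others bid (2, 2, 7, 9): truth gives 0; no alternative beats it.
(Checking all 625 profiles: 579 have a profitable deviation, 46 do not.)

579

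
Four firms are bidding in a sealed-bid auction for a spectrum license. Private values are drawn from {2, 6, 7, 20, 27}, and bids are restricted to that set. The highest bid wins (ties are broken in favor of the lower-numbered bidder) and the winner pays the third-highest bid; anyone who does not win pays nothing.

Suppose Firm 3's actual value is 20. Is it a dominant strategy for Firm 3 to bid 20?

Consider the case where Firm 1 bids 2, Firm 2 bids 2 and Firm 4 bids 27.
Truthful bid 20: loses, pays 0, utility 0.
Bid 27 instead: wins, pays 2, utility 20 - 2 = 18.
Since 18 > 0, bidding 27 is strictly better here, so truthful bidding is not dominant.

No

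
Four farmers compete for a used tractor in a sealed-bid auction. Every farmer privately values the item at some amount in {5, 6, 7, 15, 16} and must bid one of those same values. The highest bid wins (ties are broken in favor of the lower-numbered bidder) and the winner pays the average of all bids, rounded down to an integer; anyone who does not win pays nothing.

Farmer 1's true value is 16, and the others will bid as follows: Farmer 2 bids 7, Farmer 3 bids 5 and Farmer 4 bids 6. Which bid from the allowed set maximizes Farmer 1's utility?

Bid 5: loses, pays 0, utility 0.
Bid 6: loses, pays 0, utility 0.
Bid 7: wins, pays 6, utility 16 - 6 = 10.
Bid 15: wins, pays 8, utility 16 - 8 = 8.
Bid 16: wins, pays 8, utility 16 - 8 = 8.
The best choice is 7 with utility 10.

7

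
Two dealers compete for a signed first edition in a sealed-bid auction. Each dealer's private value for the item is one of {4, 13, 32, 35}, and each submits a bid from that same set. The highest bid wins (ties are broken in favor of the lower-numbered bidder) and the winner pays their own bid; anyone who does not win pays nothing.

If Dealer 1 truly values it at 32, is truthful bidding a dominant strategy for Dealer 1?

Consider the case where Dealer 2 bids 4.
Truthful bid 32: wins, pays 32, utility 32 - 32 = 0.
Bid 4 instead: wins, pays 4, utility 32 - 4 = 28.
Since 28 > 0, bidding 4 is strictly better here, so truthful bidding is not dominant.

No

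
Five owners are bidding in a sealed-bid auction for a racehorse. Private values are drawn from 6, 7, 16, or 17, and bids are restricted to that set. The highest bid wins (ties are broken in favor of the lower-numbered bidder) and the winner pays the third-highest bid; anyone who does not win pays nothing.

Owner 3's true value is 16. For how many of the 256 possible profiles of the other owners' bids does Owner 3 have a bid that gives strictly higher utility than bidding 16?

Others bid (6, 6, 6, 17): truth gives 0; bid 17 gives 10 > 0. Violating.
Others bid (6, 6, 7, 17): truth gives 0; bid 17 gives 9 > 0. Violating.
Others bid (6, 6, 17, 6): truth gives 0; bid 17 gives 10 > 0. Violating.
Others bid (6, 6, 17, 7): truth gives 0; bid 17 gives 9 > 0. Violating.
Others bid (6, 6, 6, 6): truth gives 10; no alternative beats it.
Others bid (6, 6, 6, 7): truth gives 10; no alternative beats it.
(Checking all 256 profiles: 32 have a profitable deviation, 224 do not.)

32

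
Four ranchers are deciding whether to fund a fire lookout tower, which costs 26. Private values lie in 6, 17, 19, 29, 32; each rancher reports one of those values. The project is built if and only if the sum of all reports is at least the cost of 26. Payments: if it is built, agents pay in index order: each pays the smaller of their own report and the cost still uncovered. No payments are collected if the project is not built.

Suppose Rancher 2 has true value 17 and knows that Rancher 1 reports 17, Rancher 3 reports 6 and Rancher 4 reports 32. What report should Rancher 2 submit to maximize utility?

Report 6: project built, pays 6, utility 17 - 6 = 11.
Report 17: project built, pays 9, utility 17 - 9 = 8.
Report 19: project built, pays 9, utility 17 - 9 = 8.
Report 29: project built, pays 9, utility 17 - 9 = 8.
Report 32: project built, pays 9, utility 17 - 9 = 8.
The best choice is 6 with utility 11.

6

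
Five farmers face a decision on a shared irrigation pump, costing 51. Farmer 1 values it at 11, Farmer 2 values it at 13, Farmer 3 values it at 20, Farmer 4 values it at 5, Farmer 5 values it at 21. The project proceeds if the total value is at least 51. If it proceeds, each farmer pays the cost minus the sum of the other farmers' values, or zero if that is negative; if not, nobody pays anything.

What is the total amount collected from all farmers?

3

Total value 70 ≥ cost 51, so it is built.
Farmer 1: others sum to 59; max(0, 51 - 59) = 0.
Farmer 2: others sum to 57; max(0, 51 - 57) = 0.
Farmer 3: others sum to 50; max(0, 51 - 50) = 1.
Farmer 4: others sum to 65; max(0, 51 - 65) = 0.
Farmer 5: others sum to 49; max(0, 51 - 49) = 2.
Total collected = 0 + 0 + 1 + 0 + 2 = 3.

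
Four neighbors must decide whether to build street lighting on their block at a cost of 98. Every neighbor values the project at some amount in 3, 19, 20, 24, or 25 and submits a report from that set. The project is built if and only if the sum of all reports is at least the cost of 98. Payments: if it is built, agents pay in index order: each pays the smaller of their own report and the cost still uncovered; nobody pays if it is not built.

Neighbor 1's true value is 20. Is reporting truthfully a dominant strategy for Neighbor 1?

Check each profile of the others' reports and compare truth against every alternative report.
Others report (3, 3, 3): truth gives 0, best alternative gives 0.
Others report (3, 3, 19): truth gives 0, best alternative gives 0.
Others report (3, 3, 20): truth gives 0, best alternative gives 0.
Others report (3, 3, 24): truth gives 0, best alternative gives 0.
Others report (3, 3, 25): truth gives 0, best alternative gives 0.
Others report (3, 19, 3): truth gives 0, best alternative gives 0.
(Remaining 119 profiles checked similarly; truth is weakly best in each.)
In every case the truthful report is at least as good as any alternative, so it is a dominant strategy.

Yes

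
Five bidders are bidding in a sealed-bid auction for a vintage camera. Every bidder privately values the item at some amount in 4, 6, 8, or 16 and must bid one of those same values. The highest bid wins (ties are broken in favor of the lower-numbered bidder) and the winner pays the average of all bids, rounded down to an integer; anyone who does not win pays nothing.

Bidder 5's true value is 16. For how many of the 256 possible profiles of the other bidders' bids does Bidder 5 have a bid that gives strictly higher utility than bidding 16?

Others bid (4, 4, 4, 4): truth gives 10; bid 6 gives 12 > 10. Violating.
Others bid (4, 4, 4, 6): truth gives 10; bid 8 gives 11 > 10. Violating.
Others bid (4, 4, 6, 4): truth gives 10; bid 8 gives 11 > 10. Violating.
Others bid (4, 4, 6, 6): truth gives 9; bid 8 gives 11 > 9. Violating.
Others bid (4, 4, 4, 8): truth gives 9; no alternative beats it.
Others bid (4, 4, 4, 16): truth gives 0; no alternative beats it.
(Checking all 256 profiles: 16 have a profitable deviation, 240 do not.)

16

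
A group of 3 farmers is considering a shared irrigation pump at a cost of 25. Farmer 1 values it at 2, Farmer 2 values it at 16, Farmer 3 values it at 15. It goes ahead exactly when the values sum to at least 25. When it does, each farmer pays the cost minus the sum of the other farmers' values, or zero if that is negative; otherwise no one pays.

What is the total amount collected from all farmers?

Total value 33 ≥ cost 25, so it is built.
Farmer 1: others sum to 31; max(0, 25 - 31) = 0.
Farmer 2: others sum to 17; max(0, 25 - 17) = 8.
Farmer 3: others sum to 18; max(0, 25 - 18) = 7.
Total collected = 0 + 8 + 7 = 15.

15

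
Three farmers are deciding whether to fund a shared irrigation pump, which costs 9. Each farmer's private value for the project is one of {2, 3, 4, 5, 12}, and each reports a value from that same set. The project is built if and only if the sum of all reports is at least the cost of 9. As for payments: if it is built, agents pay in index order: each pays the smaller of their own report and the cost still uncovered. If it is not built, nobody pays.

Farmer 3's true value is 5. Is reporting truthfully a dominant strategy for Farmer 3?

Yes

Check each profile of the others' reports and compare truth against every alternative report.
Others report (2, 12): truth gives 5, best alternative gives 5.
Others report (3, 12): truth gives 5, best alternative gives 5.
Others report (4, 5): truth gives 5, best alternative gives 5.
Others report (4, 12): truth gives 5, best alternative gives 5.
Others report (5, 4): truth gives 5, best alternative gives 5.
Others report (5, 5): truth gives 5, best alternative gives 5.
(Remaining 19 profiles checked similarly; truth is weakly best in each.)
In every case the truthful report is at least as good as any alternative, so it is a dominant strategy.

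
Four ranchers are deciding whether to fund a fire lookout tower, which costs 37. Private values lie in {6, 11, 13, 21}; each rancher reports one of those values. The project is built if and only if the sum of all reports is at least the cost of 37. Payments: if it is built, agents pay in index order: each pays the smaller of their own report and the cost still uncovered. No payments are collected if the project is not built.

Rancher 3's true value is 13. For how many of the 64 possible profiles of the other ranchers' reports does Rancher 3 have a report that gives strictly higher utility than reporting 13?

Others report (6, 6, 21): truth gives 0; report 6 gives 7 > 0. Violating.
Others report (6, 11, 11): truth gives 0; report 11 gives 2 > 0. Violating.
Others report (6, 11, 13): truth gives 0; report 11 gives 2 > 0. Violating.
Others report (6, 11, 21): truth gives 0; report 6 gives 7 > 0. Violating.
Others report (6, 6, 6): truth gives 0; no alternative beats it.
Others report (6, 6, 11): truth gives 0; no alternative beats it.
(Checking all 64 profiles: 37 have a profitable deviation, 27 do not.)

37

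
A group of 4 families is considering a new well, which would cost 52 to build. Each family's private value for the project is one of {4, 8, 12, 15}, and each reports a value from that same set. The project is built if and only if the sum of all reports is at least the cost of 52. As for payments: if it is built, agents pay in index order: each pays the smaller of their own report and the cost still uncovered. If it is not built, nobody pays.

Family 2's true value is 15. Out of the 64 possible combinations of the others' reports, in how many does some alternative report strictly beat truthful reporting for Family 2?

Others report (12, 15, 15): truth gives 0; report 12 gives 3 > 0. Violating.
Others report (15, 12, 15): truth gives 0; report 12 gives 3 > 0. Violating.
Others report (15, 15, 12): truth gives 0; report 12 gives 3 > 0. Violating.
Others report (15, 15, 15): truth gives 0; report 8 gives 7 > 0. Violating.
Others report (4, 4, 4): truth gives 0; no alternative beats it.
Others report (4, 4, 8): truth gives 0; no alternative beats it.
(Checking all 64 profiles: 4 have a profitable deviation, 60 do not.)

4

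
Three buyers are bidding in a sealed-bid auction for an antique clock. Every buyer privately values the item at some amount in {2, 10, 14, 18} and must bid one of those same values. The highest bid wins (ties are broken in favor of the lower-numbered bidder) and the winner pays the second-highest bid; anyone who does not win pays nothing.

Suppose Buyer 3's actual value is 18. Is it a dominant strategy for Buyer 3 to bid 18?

Check each profile of the others' bids and compare truth against every alternative bid.
Others bid (2, 14): truth gives 4, best alternative gives 0.
Others bid (10, 14): truth gives 4, best alternative gives 0.
Others bid (14, 2): truth gives 4, best alternative gives 0.
Others bid (14, 10): truth gives 4, best alternative gives 0.
Others bid (14, 14): truth gives 4, best alternative gives 0.
Others bid (2, 2): truth gives 16, best alternative gives 16.
(Remaining 10 profiles checked similarly; truth is weakly best in each.)
In every case the truthful bid is at least as good as any alternative, so it is a dominant strategy.

Yes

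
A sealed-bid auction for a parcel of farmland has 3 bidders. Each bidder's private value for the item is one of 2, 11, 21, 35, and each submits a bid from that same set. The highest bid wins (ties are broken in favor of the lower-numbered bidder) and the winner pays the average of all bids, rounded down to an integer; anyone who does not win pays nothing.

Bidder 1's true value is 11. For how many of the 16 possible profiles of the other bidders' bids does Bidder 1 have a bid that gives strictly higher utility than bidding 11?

1

Others bid (2, 2): truth gives 6; bid 2 gives 9 > 6. Violating.
Others bid (2, 11): truth gives 3; no alternative beats it.
Others bid (2, 21): truth gives 0; no alternative beats it.
(Checking all 16 profiles: 1 has a profitable deviation, 15 do not.)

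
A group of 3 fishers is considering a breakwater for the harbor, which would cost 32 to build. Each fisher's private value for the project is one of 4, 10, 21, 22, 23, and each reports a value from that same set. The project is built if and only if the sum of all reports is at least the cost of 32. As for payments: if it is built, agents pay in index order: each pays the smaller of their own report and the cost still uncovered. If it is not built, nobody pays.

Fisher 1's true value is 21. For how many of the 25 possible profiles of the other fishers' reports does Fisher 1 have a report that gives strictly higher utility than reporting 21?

21

Others report (4, 21): truth gives 0; report 10 gives 11 > 0. Violating.
Others report (4, 22): truth gives 0; report 10 gives 11 > 0. Violating.
Others report (4, 23): truth gives 0; report 10 gives 11 > 0. Violating.
Others report (10, 21): truth gives 0; report 4 gives 17 > 0. Violating.
Others report (4, 4): truth gives 0; no alternative beats it.
Others report (4, 10): truth gives 0; no alternative beats it.
(Checking all 25 profiles: 21 have a profitable deviation, 4 do not.)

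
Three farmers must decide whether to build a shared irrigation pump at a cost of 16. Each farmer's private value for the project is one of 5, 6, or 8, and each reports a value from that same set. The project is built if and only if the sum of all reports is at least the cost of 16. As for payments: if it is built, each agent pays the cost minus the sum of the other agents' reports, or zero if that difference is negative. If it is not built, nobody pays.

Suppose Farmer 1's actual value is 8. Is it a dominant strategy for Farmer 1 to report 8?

Yes

Check each profile of the others' reports and compare truth against every alternative report.
Others report (8, 8): truth gives 8, best alternative gives 8.
Others report (6, 8): truth gives 6, best alternative gives 6.
Others report (8, 6): truth gives 6, best alternative gives 6.
Others report (5, 8): truth gives 5, best alternative gives 5.
Others report (8, 5): truth gives 5, best alternative gives 5.
Others report (6, 6): truth gives 4, best alternative gives 4.
(Remaining 3 profiles checked similarly; truth is weakly best in each.)
In every case the truthful report is at least as good as any alternative, so it is a dominant strategy.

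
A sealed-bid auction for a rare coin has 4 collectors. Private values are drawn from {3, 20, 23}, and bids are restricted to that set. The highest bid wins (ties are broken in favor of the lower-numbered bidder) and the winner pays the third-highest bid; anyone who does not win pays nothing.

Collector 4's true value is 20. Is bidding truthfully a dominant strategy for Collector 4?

Consider the case where Collector 1 bids 3, Collector 2 bids 3 and Collector 3 bids 20.
Truthful bid 20: loses, pays 0, utility 0.
Bid 23 instead: wins, pays 3, utility 20 - 3 = 17.
Since 17 > 0, bidding 23 is strictly better here, so truthful bidding is not dominant.

No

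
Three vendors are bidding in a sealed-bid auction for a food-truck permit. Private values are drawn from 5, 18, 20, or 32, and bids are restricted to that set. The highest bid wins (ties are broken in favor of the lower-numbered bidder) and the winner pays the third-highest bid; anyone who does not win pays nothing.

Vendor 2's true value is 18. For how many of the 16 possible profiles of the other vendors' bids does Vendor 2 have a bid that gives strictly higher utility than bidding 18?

Others bid (5, 20): truth gives 0; bid 20 gives 13 > 0. Violating.
Others bid (5, 32): truth gives 0; bid 32 gives 13 > 0. Violating.
Others bid (18, 5): truth gives 0; bid 20 gives 13 > 0. Violating.
Others bid (20, 5): truth gives 0; bid 32 gives 13 > 0. Violating.
Others bid (5, 5): truth gives 13; no alternative beats it.
Others bid (5, 18): truth gives 13; no alternative beats it.
(Checking all 16 profiles: 4 have a profitable deviation, 12 do not.)

4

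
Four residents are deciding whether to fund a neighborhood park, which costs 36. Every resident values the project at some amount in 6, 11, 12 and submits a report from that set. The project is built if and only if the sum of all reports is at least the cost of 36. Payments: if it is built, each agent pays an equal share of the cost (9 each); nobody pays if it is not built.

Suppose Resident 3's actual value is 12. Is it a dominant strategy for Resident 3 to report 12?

Check each profile of the others' reports and compare truth against every alternative report.
Others report (6, 6, 12): truth gives 3, best alternative gives 0.
Others report (6, 12, 6): truth gives 3, best alternative gives 0.
Others report (12, 6, 6): truth gives 3, best alternative gives 0.
Others report (6, 11, 11): truth gives 3, best alternative gives 3.
Others report (6, 11, 12): truth gives 3, best alternative gives 3.
Others report (6, 12, 11): truth gives 3, best alternative gives 3.
(Remaining 21 profiles checked similarly; truth is weakly best in each.)
In every case the truthful report is at least as good as any alternative, so it is a dominant strategy.

Yes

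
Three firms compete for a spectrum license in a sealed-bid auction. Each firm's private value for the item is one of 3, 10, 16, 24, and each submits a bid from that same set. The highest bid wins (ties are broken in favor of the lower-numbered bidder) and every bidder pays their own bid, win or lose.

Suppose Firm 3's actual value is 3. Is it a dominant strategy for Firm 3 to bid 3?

Check each profile of the others' bids and compare truth against every alternative bid.
Others bid (3, 10): truth gives -3, best alternative gives -10.
Others bid (3, 16): truth gives -3, best alternative gives -10.
Others bid (3, 24): truth gives -3, best alternative gives -10.
Others bid (10, 3): truth gives -3, best alternative gives -10.
Others bid (10, 10): truth gives -3, best alternative gives -10.
Others bid (10, 16): truth gives -3, best alternative gives -10.
(Remaining 10 profiles checked similarly; truth is weakly best in each.)
In every case the truthful bid is at least as good as any alternative, so it is a dominant strategy.

Yes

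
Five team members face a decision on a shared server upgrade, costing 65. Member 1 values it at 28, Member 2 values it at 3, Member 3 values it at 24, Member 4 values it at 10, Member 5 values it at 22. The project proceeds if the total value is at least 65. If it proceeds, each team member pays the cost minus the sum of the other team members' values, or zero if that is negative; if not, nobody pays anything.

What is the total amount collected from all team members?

Total value 87 ≥ cost 65, so it is built.
Member 1: others sum to 59; max(0, 65 - 59) = 6.
Member 2: others sum to 84; max(0, 65 - 84) = 0.
Member 3: others sum to 63; max(0, 65 - 63) = 2.
Member 4: others sum to 77; max(0, 65 - 77) = 0.
Member 5: others sum to 65; max(0, 65 - 65) = 0.
Total collected = 6 + 0 + 2 + 0 + 0 = 8.

8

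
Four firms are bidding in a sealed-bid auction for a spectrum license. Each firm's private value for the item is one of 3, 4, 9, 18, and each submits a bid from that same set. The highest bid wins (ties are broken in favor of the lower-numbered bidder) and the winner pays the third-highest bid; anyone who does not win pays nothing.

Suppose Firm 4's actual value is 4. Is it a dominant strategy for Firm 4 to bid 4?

Consider the case where Firm 1 bids 3, Firm 2 bids 3 and Firm 3 bids 4.
Truthful bid 4: loses, pays 0, utility 0.
Bid 9 instead: wins, pays 3, utility 4 - 3 = 1.
Since 1 > 0, bidding 9 is strictly better here, so truthful bidding is not dominant.

No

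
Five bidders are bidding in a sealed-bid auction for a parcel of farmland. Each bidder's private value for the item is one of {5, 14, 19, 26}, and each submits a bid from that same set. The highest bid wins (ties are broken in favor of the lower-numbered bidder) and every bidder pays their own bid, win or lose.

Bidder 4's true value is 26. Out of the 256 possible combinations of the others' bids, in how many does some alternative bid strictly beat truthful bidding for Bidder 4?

172

Others bid (5, 5, 5, 5): truth gives 0; bid 14 gives 12 > 0. Violating.
Others bid (5, 5, 5, 14): truth gives 0; bid 14 gives 12 > 0. Violating.
Others bid (5, 5, 5, 19): truth gives 0; bid 19 gives 7 > 0. Violating.
Others bid (5, 5, 14, 5): truth gives 0; bid 19 gives 7 > 0. Violating.
Others bid (5, 5, 5, 26): truth gives 0; no alternative beats it.
Others bid (5, 5, 14, 26): truth gives 0; no alternative beats it.
(Checking all 256 profiles: 172 have a profitable deviation, 84 do not.)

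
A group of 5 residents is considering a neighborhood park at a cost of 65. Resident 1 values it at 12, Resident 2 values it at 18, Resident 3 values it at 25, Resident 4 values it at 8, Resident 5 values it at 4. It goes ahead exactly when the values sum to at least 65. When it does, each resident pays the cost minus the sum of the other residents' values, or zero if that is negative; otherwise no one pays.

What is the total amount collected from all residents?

Total value 67 ≥ cost 65, so it is built.
Resident 1: others sum to 55; max(0, 65 - 55) = 10.
Resident 2: others sum to 49; max(0, 65 - 49) = 16.
Resident 3: others sum to 42; max(0, 65 - 42) = 23.
Resident 4: others sum to 59; max(0, 65 - 59) = 6.
Resident 5: others sum to 63; max(0, 65 - 63) = 2.
Total collected = 10 + 16 + 23 + 6 + 2 = 57.

57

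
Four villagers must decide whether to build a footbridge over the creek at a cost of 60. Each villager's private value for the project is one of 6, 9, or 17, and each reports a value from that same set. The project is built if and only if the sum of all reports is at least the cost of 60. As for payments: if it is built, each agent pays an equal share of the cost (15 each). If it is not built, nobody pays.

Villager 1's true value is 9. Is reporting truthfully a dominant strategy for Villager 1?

No

Consider the case where Villager 2 reports 17, Villager 3 reports 17 and Villager 4 reports 17.
Truthful report 9: project built, pays 15, utility 9 - 15 = -6.
Report 6 instead: project not built, utility 0.
Since 0 > -6, reporting 6 is strictly better here, so truthful reporting is not dominant.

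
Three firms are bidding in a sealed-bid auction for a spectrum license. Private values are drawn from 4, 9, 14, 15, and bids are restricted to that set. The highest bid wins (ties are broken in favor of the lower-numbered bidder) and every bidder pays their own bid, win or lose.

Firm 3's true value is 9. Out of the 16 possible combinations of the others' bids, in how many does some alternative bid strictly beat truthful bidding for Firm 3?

15

Others bid (4, 9): truth gives -9; bid 4 gives -4 > -9. Violating.
Others bid (4, 14): truth gives -9; bid 4 gives -4 > -9. Violating.
Others bid (4, 15): truth gives -9; bid 4 gives -4 > -9. Violating.
Others bid (9, 4): truth gives -9; bid 4 gives -4 > -9. Violating.
Others bid (4, 4): truth gives 0; no alternative beats it.
(Checking all 16 profiles: 15 have a profitable deviation, 1 does not.)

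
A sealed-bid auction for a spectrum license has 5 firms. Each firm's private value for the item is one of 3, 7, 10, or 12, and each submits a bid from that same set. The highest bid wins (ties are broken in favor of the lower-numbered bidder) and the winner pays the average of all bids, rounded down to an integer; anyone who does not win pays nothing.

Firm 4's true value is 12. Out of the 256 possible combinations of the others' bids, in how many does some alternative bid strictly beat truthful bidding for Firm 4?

Others bid (3, 3, 3, 3): truth gives 8; bid 7 gives 9 > 8. Violating.
Others bid (3, 3, 3, 7): truth gives 7; bid 7 gives 8 > 7. Violating.
Others bid (3, 3, 3, 10): truth gives 6; bid 10 gives 7 > 6. Violating.
Others bid (3, 3, 7, 10): truth gives 5; bid 10 gives 6 > 5. Violating.
Others bid (3, 3, 3, 12): truth gives 6; no alternative beats it.
Others bid (3, 3, 7, 3): truth gives 7; no alternative beats it.
(Checking all 256 profiles: 11 have a profitable deviation, 245 do not.)

11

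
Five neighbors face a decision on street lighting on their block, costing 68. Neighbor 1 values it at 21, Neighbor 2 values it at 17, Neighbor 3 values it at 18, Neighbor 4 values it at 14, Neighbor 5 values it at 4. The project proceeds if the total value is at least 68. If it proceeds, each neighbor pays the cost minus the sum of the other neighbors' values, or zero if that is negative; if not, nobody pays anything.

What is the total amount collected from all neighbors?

Total value 74 ≥ cost 68, so it is built.
Neighbor 1: others sum to 53; max(0, 68 - 53) = 15.
Neighbor 2: others sum to 57; max(0, 68 - 57) = 11.
Neighbor 3: others sum to 56; max(0, 68 - 56) = 12.
Neighbor 4: others sum to 60; max(0, 68 - 60) = 8.
Neighbor 5: others sum to 70; max(0, 68 - 70) = 0.
Total collected = 15 + 11 + 12 + 8 + 0 = 46.

46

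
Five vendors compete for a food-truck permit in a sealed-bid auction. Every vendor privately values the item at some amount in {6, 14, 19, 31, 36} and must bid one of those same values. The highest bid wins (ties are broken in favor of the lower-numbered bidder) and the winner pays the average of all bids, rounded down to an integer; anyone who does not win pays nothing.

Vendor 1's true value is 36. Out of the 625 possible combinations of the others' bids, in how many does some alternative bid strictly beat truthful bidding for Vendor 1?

Others bid (6, 6, 6, 6): truth gives 24; bid 6 gives 30 > 24. Violating.
Others bid (6, 6, 6, 14): truth gives 23; bid 14 gives 27 > 23. Violating.
Others bid (6, 6, 6, 19): truth gives 22; bid 19 gives 25 > 22. Violating.
Others bid (6, 6, 6, 31): truth gives 19; bid 31 gives 20 > 19. Violating.
Others bid (6, 6, 6, 36): truth gives 18; no alternative beats it.
Others bid (6, 6, 14, 36): truth gives 17; no alternative beats it.
(Checking all 625 profiles: 256 have a profitable deviation, 369 do not.)

256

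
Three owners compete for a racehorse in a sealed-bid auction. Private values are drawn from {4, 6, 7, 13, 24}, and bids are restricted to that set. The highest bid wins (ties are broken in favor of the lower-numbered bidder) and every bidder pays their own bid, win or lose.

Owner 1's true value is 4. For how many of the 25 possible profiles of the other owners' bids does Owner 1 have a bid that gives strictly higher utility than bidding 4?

Others bid (4, 6): truth gives -4; bid 6 gives -2 > -4. Violating.
Others bid (4, 7): truth gives -4; bid 7 gives -3 > -4. Violating.
Others bid (6, 4): truth gives -4; bid 6 gives -2 > -4. Violating.
Others bid (6, 6): truth gives -4; bid 6 gives -2 > -4. Violating.
Others bid (4, 4): truth gives 0; no alternative beats it.
Others bid (4, 13): truth gives -4; no alternative beats it.
(Checking all 25 profiles: 8 have a profitable deviation, 17 do not.)

8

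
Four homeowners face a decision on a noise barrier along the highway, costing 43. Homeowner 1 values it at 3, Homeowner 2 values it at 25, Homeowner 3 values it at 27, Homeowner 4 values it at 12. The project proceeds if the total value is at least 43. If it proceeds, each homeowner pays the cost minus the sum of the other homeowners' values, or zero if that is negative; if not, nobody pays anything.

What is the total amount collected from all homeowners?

4

Total value 67 ≥ cost 43, so it is built.
Homeowner 1: others sum to 64; max(0, 43 - 64) = 0.
Homeowner 2: others sum to 42; max(0, 43 - 42) = 1.
Homeowner 3: others sum to 40; max(0, 43 - 40) = 3.
Homeowner 4: others sum to 55; max(0, 43 - 55) = 0.
Total collected = 0 + 1 + 3 + 0 = 4.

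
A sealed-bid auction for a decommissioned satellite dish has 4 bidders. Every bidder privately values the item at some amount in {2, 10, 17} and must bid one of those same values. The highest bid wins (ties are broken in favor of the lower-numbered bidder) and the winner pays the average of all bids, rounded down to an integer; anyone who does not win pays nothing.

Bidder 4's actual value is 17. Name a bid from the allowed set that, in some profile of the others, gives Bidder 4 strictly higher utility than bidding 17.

10

Suppose Bidder 1 bids 2, Bidder 2 bids 2 and Bidder 3 bids 2.
Bid 17: wins, pays 5, utility 17 - 5 = 12.
Bid 10: wins, pays 4, utility 17 - 4 = 13.
So bidding 10 beats truth here (13 > 12).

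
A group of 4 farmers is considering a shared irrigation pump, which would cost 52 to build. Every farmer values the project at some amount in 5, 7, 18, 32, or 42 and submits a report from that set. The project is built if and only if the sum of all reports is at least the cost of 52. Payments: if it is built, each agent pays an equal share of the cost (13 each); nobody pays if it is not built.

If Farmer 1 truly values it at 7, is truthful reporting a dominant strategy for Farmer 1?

No

Consider the case where Farmer 2 reports 7, Farmer 3 reports 7 and Farmer 4 reports 32.
Truthful report 7: project built, pays 13, utility 7 - 13 = -6.
Report 5 instead: project not built, utility 0.
Since 0 > -6, reporting 5 is strictly better here, so truthful reporting is not dominant.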